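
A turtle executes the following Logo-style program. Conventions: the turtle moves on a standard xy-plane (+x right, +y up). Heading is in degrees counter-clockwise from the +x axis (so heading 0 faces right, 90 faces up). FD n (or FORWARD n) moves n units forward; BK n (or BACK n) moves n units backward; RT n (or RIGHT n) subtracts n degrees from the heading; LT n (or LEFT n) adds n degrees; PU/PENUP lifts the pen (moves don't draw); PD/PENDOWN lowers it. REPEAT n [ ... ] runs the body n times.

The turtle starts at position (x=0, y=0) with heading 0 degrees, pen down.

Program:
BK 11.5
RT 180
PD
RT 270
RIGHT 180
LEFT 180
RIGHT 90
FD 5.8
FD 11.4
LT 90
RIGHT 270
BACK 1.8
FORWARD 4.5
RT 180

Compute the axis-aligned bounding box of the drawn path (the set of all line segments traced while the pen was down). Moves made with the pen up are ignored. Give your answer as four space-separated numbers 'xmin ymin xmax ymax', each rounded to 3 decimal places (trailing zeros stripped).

Answer: -30.5 0 0 0

Derivation:
Executing turtle program step by step:
Start: pos=(0,0), heading=0, pen down
BK 11.5: (0,0) -> (-11.5,0) [heading=0, draw]
RT 180: heading 0 -> 180
PD: pen down
RT 270: heading 180 -> 270
RT 180: heading 270 -> 90
LT 180: heading 90 -> 270
RT 90: heading 270 -> 180
FD 5.8: (-11.5,0) -> (-17.3,0) [heading=180, draw]
FD 11.4: (-17.3,0) -> (-28.7,0) [heading=180, draw]
LT 90: heading 180 -> 270
RT 270: heading 270 -> 0
BK 1.8: (-28.7,0) -> (-30.5,0) [heading=0, draw]
FD 4.5: (-30.5,0) -> (-26,0) [heading=0, draw]
RT 180: heading 0 -> 180
Final: pos=(-26,0), heading=180, 5 segment(s) drawn

Segment endpoints: x in {-30.5, -28.7, -26, -17.3, -11.5, 0}, y in {0, 0, 0, 0, 0}
xmin=-30.5, ymin=0, xmax=0, ymax=0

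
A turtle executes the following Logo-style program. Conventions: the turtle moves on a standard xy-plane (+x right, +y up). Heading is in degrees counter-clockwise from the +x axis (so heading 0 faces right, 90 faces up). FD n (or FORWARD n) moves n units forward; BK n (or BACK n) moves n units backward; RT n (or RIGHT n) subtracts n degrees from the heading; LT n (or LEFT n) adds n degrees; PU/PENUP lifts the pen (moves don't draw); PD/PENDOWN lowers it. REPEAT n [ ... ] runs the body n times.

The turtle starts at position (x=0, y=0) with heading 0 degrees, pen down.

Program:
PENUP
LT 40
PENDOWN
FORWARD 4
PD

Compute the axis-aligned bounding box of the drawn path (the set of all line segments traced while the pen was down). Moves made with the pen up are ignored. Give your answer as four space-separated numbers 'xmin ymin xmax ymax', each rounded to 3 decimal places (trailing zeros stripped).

Answer: 0 0 3.064 2.571

Derivation:
Executing turtle program step by step:
Start: pos=(0,0), heading=0, pen down
PU: pen up
LT 40: heading 0 -> 40
PD: pen down
FD 4: (0,0) -> (3.064,2.571) [heading=40, draw]
PD: pen down
Final: pos=(3.064,2.571), heading=40, 1 segment(s) drawn

Segment endpoints: x in {0, 3.064}, y in {0, 2.571}
xmin=0, ymin=0, xmax=3.064, ymax=2.571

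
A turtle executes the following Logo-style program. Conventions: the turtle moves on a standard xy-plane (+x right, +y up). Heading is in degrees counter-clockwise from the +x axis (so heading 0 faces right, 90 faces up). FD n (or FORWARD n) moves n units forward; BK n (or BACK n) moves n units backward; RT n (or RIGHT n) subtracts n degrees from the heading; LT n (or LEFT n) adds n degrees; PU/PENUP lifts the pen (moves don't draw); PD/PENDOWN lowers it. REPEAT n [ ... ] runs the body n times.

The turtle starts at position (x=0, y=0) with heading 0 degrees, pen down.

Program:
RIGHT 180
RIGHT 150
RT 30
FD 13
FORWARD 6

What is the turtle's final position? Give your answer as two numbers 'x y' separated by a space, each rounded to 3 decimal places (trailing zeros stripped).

Executing turtle program step by step:
Start: pos=(0,0), heading=0, pen down
RT 180: heading 0 -> 180
RT 150: heading 180 -> 30
RT 30: heading 30 -> 0
FD 13: (0,0) -> (13,0) [heading=0, draw]
FD 6: (13,0) -> (19,0) [heading=0, draw]
Final: pos=(19,0), heading=0, 2 segment(s) drawn

Answer: 19 0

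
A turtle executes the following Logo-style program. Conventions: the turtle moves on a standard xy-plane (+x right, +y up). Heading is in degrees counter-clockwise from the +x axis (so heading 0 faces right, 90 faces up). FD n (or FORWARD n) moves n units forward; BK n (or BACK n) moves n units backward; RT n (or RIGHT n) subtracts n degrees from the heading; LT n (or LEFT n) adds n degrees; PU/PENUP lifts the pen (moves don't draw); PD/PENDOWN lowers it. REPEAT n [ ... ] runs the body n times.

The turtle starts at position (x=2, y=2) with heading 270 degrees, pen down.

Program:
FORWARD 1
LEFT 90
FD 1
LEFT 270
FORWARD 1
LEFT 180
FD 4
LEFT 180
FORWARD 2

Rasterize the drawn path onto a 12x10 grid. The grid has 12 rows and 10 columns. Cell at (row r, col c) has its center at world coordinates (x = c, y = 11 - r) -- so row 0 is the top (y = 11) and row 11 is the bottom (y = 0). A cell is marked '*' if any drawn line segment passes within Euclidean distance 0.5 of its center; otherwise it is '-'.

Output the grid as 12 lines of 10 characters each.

Answer: ----------
----------
----------
----------
----------
----------
----------
---*------
---*------
--**------
--**------
---*------

Derivation:
Segment 0: (2,2) -> (2,1)
Segment 1: (2,1) -> (3,1)
Segment 2: (3,1) -> (3,-0)
Segment 3: (3,-0) -> (3,4)
Segment 4: (3,4) -> (3,2)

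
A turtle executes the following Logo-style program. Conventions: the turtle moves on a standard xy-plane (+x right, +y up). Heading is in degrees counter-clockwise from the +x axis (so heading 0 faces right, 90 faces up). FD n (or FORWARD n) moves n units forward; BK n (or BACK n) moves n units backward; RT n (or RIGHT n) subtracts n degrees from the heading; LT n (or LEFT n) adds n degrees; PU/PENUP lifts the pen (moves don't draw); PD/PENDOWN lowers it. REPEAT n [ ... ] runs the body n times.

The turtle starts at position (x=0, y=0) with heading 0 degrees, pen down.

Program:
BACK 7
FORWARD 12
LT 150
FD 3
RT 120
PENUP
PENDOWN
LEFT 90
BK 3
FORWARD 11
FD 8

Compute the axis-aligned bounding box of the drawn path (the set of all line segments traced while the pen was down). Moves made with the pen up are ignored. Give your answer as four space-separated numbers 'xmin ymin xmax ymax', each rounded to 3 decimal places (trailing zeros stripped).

Answer: -7 -1.098 5 15.356

Derivation:
Executing turtle program step by step:
Start: pos=(0,0), heading=0, pen down
BK 7: (0,0) -> (-7,0) [heading=0, draw]
FD 12: (-7,0) -> (5,0) [heading=0, draw]
LT 150: heading 0 -> 150
FD 3: (5,0) -> (2.402,1.5) [heading=150, draw]
RT 120: heading 150 -> 30
PU: pen up
PD: pen down
LT 90: heading 30 -> 120
BK 3: (2.402,1.5) -> (3.902,-1.098) [heading=120, draw]
FD 11: (3.902,-1.098) -> (-1.598,8.428) [heading=120, draw]
FD 8: (-1.598,8.428) -> (-5.598,15.356) [heading=120, draw]
Final: pos=(-5.598,15.356), heading=120, 6 segment(s) drawn

Segment endpoints: x in {-7, -5.598, -1.598, 0, 2.402, 3.902, 5}, y in {-1.098, 0, 1.5, 8.428, 15.356}
xmin=-7, ymin=-1.098, xmax=5, ymax=15.356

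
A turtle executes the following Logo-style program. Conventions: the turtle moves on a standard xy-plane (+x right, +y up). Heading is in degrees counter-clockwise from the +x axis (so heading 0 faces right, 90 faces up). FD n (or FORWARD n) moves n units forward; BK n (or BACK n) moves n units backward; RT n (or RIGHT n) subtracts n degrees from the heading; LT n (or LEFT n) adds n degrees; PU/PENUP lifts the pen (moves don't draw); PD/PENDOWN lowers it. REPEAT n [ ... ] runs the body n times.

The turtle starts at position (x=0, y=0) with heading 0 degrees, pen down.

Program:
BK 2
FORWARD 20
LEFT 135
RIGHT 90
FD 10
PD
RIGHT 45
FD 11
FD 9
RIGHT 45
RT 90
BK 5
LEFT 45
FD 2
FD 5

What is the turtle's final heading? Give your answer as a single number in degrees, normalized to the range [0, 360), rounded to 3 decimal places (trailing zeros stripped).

Executing turtle program step by step:
Start: pos=(0,0), heading=0, pen down
BK 2: (0,0) -> (-2,0) [heading=0, draw]
FD 20: (-2,0) -> (18,0) [heading=0, draw]
LT 135: heading 0 -> 135
RT 90: heading 135 -> 45
FD 10: (18,0) -> (25.071,7.071) [heading=45, draw]
PD: pen down
RT 45: heading 45 -> 0
FD 11: (25.071,7.071) -> (36.071,7.071) [heading=0, draw]
FD 9: (36.071,7.071) -> (45.071,7.071) [heading=0, draw]
RT 45: heading 0 -> 315
RT 90: heading 315 -> 225
BK 5: (45.071,7.071) -> (48.607,10.607) [heading=225, draw]
LT 45: heading 225 -> 270
FD 2: (48.607,10.607) -> (48.607,8.607) [heading=270, draw]
FD 5: (48.607,8.607) -> (48.607,3.607) [heading=270, draw]
Final: pos=(48.607,3.607), heading=270, 8 segment(s) drawn

Answer: 270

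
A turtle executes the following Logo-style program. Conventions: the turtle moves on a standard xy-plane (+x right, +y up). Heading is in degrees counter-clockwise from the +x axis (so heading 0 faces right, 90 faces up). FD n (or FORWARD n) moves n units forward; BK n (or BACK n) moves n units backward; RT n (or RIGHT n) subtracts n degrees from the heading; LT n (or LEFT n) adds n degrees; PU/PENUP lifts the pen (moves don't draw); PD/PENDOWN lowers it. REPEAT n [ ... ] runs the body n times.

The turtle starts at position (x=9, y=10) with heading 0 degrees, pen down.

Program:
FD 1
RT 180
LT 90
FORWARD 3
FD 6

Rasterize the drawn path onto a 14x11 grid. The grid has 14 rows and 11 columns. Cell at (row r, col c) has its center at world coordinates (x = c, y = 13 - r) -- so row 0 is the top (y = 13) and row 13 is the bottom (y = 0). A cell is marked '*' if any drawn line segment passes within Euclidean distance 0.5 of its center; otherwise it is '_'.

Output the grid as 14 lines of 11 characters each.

Answer: ___________
___________
___________
_________**
__________*
__________*
__________*
__________*
__________*
__________*
__________*
__________*
__________*
___________

Derivation:
Segment 0: (9,10) -> (10,10)
Segment 1: (10,10) -> (10,7)
Segment 2: (10,7) -> (10,1)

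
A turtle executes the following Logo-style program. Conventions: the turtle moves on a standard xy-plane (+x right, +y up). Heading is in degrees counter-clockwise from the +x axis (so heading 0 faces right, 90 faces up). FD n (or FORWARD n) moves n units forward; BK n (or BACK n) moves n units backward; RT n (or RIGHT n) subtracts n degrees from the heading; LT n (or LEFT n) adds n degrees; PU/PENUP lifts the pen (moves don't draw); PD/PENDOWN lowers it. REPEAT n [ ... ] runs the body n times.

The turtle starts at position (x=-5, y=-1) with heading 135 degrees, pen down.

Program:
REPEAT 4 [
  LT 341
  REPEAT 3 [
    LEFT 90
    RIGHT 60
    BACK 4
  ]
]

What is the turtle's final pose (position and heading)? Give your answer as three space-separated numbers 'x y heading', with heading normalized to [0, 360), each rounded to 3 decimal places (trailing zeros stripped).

Answer: -7.508 10.311 59

Derivation:
Executing turtle program step by step:
Start: pos=(-5,-1), heading=135, pen down
REPEAT 4 [
  -- iteration 1/4 --
  LT 341: heading 135 -> 116
  REPEAT 3 [
    -- iteration 1/3 --
    LT 90: heading 116 -> 206
    RT 60: heading 206 -> 146
    BK 4: (-5,-1) -> (-1.684,-3.237) [heading=146, draw]
    -- iteration 2/3 --
    LT 90: heading 146 -> 236
    RT 60: heading 236 -> 176
    BK 4: (-1.684,-3.237) -> (2.306,-3.516) [heading=176, draw]
    -- iteration 3/3 --
    LT 90: heading 176 -> 266
    RT 60: heading 266 -> 206
    BK 4: (2.306,-3.516) -> (5.902,-1.762) [heading=206, draw]
  ]
  -- iteration 2/4 --
  LT 341: heading 206 -> 187
  REPEAT 3 [
    -- iteration 1/3 --
    LT 90: heading 187 -> 277
    RT 60: heading 277 -> 217
    BK 4: (5.902,-1.762) -> (9.096,0.645) [heading=217, draw]
    -- iteration 2/3 --
    LT 90: heading 217 -> 307
    RT 60: heading 307 -> 247
    BK 4: (9.096,0.645) -> (10.659,4.327) [heading=247, draw]
    -- iteration 3/3 --
    LT 90: heading 247 -> 337
    RT 60: heading 337 -> 277
    BK 4: (10.659,4.327) -> (10.172,8.297) [heading=277, draw]
  ]
  -- iteration 3/4 --
  LT 341: heading 277 -> 258
  REPEAT 3 [
    -- iteration 1/3 --
    LT 90: heading 258 -> 348
    RT 60: heading 348 -> 288
    BK 4: (10.172,8.297) -> (8.936,12.101) [heading=288, draw]
    -- iteration 2/3 --
    LT 90: heading 288 -> 18
    RT 60: heading 18 -> 318
    BK 4: (8.936,12.101) -> (5.963,14.778) [heading=318, draw]
    -- iteration 3/3 --
    LT 90: heading 318 -> 48
    RT 60: heading 48 -> 348
    BK 4: (5.963,14.778) -> (2.05,15.61) [heading=348, draw]
  ]
  -- iteration 4/4 --
  LT 341: heading 348 -> 329
  REPEAT 3 [
    -- iteration 1/3 --
    LT 90: heading 329 -> 59
    RT 60: heading 59 -> 359
    BK 4: (2.05,15.61) -> (-1.949,15.679) [heading=359, draw]
    -- iteration 2/3 --
    LT 90: heading 359 -> 89
    RT 60: heading 89 -> 29
    BK 4: (-1.949,15.679) -> (-5.448,13.74) [heading=29, draw]
    -- iteration 3/3 --
    LT 90: heading 29 -> 119
    RT 60: heading 119 -> 59
    BK 4: (-5.448,13.74) -> (-7.508,10.311) [heading=59, draw]
  ]
]
Final: pos=(-7.508,10.311), heading=59, 12 segment(s) drawn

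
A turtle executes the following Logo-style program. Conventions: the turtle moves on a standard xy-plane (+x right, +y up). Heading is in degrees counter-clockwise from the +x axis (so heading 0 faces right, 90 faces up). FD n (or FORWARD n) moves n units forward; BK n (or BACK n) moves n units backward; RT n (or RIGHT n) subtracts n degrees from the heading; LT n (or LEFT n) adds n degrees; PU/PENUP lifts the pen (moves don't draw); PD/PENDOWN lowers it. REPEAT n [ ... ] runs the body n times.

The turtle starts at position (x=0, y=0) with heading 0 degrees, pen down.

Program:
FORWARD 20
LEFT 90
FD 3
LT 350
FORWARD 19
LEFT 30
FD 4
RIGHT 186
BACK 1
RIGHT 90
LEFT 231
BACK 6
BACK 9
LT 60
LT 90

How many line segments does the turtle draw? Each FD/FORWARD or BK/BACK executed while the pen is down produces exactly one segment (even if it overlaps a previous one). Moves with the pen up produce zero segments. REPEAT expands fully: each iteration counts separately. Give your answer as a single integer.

Executing turtle program step by step:
Start: pos=(0,0), heading=0, pen down
FD 20: (0,0) -> (20,0) [heading=0, draw]
LT 90: heading 0 -> 90
FD 3: (20,0) -> (20,3) [heading=90, draw]
LT 350: heading 90 -> 80
FD 19: (20,3) -> (23.299,21.711) [heading=80, draw]
LT 30: heading 80 -> 110
FD 4: (23.299,21.711) -> (21.931,25.47) [heading=110, draw]
RT 186: heading 110 -> 284
BK 1: (21.931,25.47) -> (21.689,26.44) [heading=284, draw]
RT 90: heading 284 -> 194
LT 231: heading 194 -> 65
BK 6: (21.689,26.44) -> (19.154,21.003) [heading=65, draw]
BK 9: (19.154,21.003) -> (15.35,12.846) [heading=65, draw]
LT 60: heading 65 -> 125
LT 90: heading 125 -> 215
Final: pos=(15.35,12.846), heading=215, 7 segment(s) drawn
Segments drawn: 7

Answer: 7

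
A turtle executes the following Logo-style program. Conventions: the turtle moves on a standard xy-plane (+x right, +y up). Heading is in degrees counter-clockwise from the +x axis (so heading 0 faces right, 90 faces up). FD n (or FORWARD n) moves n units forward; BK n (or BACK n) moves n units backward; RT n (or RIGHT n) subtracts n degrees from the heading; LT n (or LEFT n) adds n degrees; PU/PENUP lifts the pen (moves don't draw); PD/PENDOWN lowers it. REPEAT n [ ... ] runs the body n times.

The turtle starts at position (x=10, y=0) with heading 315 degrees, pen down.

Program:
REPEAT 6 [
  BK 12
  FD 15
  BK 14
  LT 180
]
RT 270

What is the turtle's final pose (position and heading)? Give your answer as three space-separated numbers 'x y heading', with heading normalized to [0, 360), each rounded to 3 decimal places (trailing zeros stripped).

Answer: 10 0 45

Derivation:
Executing turtle program step by step:
Start: pos=(10,0), heading=315, pen down
REPEAT 6 [
  -- iteration 1/6 --
  BK 12: (10,0) -> (1.515,8.485) [heading=315, draw]
  FD 15: (1.515,8.485) -> (12.121,-2.121) [heading=315, draw]
  BK 14: (12.121,-2.121) -> (2.222,7.778) [heading=315, draw]
  LT 180: heading 315 -> 135
  -- iteration 2/6 --
  BK 12: (2.222,7.778) -> (10.707,-0.707) [heading=135, draw]
  FD 15: (10.707,-0.707) -> (0.101,9.899) [heading=135, draw]
  BK 14: (0.101,9.899) -> (10,0) [heading=135, draw]
  LT 180: heading 135 -> 315
  -- iteration 3/6 --
  BK 12: (10,0) -> (1.515,8.485) [heading=315, draw]
  FD 15: (1.515,8.485) -> (12.121,-2.121) [heading=315, draw]
  BK 14: (12.121,-2.121) -> (2.222,7.778) [heading=315, draw]
  LT 180: heading 315 -> 135
  -- iteration 4/6 --
  BK 12: (2.222,7.778) -> (10.707,-0.707) [heading=135, draw]
  FD 15: (10.707,-0.707) -> (0.101,9.899) [heading=135, draw]
  BK 14: (0.101,9.899) -> (10,0) [heading=135, draw]
  LT 180: heading 135 -> 315
  -- iteration 5/6 --
  BK 12: (10,0) -> (1.515,8.485) [heading=315, draw]
  FD 15: (1.515,8.485) -> (12.121,-2.121) [heading=315, draw]
  BK 14: (12.121,-2.121) -> (2.222,7.778) [heading=315, draw]
  LT 180: heading 315 -> 135
  -- iteration 6/6 --
  BK 12: (2.222,7.778) -> (10.707,-0.707) [heading=135, draw]
  FD 15: (10.707,-0.707) -> (0.101,9.899) [heading=135, draw]
  BK 14: (0.101,9.899) -> (10,0) [heading=135, draw]
  LT 180: heading 135 -> 315
]
RT 270: heading 315 -> 45
Final: pos=(10,0), heading=45, 18 segment(s) drawn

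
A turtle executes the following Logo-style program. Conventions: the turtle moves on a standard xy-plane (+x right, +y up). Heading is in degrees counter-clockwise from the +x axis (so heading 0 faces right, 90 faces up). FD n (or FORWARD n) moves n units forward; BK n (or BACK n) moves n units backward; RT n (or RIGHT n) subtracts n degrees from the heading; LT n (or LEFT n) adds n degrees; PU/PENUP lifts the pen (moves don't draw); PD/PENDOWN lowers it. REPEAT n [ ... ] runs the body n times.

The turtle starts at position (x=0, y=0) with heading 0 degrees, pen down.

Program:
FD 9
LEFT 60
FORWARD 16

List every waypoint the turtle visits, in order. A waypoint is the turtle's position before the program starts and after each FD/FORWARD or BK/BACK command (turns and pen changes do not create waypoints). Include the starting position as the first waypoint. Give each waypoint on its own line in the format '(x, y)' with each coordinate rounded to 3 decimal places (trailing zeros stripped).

Answer: (0, 0)
(9, 0)
(17, 13.856)

Derivation:
Executing turtle program step by step:
Start: pos=(0,0), heading=0, pen down
FD 9: (0,0) -> (9,0) [heading=0, draw]
LT 60: heading 0 -> 60
FD 16: (9,0) -> (17,13.856) [heading=60, draw]
Final: pos=(17,13.856), heading=60, 2 segment(s) drawn
Waypoints (3 total):
(0, 0)
(9, 0)
(17, 13.856)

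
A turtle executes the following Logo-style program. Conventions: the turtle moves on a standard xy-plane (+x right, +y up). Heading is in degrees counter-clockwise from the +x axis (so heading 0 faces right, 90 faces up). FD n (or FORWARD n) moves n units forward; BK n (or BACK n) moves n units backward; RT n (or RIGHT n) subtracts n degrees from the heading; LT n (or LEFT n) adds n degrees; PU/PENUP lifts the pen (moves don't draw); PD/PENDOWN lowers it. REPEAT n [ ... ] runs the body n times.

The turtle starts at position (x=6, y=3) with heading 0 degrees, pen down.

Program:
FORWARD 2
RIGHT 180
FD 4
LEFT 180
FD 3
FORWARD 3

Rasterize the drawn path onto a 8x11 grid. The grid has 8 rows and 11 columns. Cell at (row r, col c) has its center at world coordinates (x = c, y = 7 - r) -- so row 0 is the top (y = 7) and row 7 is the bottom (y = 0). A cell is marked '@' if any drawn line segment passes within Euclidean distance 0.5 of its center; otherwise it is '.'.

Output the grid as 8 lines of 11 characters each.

Answer: ...........
...........
...........
...........
....@@@@@@@
...........
...........
...........

Derivation:
Segment 0: (6,3) -> (8,3)
Segment 1: (8,3) -> (4,3)
Segment 2: (4,3) -> (7,3)
Segment 3: (7,3) -> (10,3)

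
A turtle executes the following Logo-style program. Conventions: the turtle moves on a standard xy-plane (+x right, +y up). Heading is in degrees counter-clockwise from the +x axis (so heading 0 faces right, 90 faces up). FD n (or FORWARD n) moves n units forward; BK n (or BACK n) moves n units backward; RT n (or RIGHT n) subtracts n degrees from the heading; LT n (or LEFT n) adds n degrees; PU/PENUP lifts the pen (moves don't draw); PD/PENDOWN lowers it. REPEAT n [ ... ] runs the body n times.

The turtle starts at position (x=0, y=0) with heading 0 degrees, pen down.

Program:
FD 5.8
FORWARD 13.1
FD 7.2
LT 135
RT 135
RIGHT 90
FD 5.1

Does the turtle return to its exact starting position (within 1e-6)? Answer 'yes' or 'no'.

Executing turtle program step by step:
Start: pos=(0,0), heading=0, pen down
FD 5.8: (0,0) -> (5.8,0) [heading=0, draw]
FD 13.1: (5.8,0) -> (18.9,0) [heading=0, draw]
FD 7.2: (18.9,0) -> (26.1,0) [heading=0, draw]
LT 135: heading 0 -> 135
RT 135: heading 135 -> 0
RT 90: heading 0 -> 270
FD 5.1: (26.1,0) -> (26.1,-5.1) [heading=270, draw]
Final: pos=(26.1,-5.1), heading=270, 4 segment(s) drawn

Start position: (0, 0)
Final position: (26.1, -5.1)
Distance = 26.594; >= 1e-6 -> NOT closed

Answer: no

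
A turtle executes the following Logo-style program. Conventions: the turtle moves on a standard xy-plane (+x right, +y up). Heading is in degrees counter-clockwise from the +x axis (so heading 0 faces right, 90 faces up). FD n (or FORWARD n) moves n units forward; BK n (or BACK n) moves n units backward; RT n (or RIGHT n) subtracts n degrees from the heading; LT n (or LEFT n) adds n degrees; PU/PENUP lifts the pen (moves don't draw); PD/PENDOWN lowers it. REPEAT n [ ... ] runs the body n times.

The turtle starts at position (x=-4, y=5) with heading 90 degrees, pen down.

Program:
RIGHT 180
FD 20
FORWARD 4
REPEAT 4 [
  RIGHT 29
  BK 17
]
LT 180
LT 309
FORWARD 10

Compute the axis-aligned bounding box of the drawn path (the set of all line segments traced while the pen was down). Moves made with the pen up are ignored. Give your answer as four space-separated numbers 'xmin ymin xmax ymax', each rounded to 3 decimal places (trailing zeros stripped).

Answer: -4 -19 53.164 5.767

Derivation:
Executing turtle program step by step:
Start: pos=(-4,5), heading=90, pen down
RT 180: heading 90 -> 270
FD 20: (-4,5) -> (-4,-15) [heading=270, draw]
FD 4: (-4,-15) -> (-4,-19) [heading=270, draw]
REPEAT 4 [
  -- iteration 1/4 --
  RT 29: heading 270 -> 241
  BK 17: (-4,-19) -> (4.242,-4.131) [heading=241, draw]
  -- iteration 2/4 --
  RT 29: heading 241 -> 212
  BK 17: (4.242,-4.131) -> (18.659,4.877) [heading=212, draw]
  -- iteration 3/4 --
  RT 29: heading 212 -> 183
  BK 17: (18.659,4.877) -> (35.635,5.767) [heading=183, draw]
  -- iteration 4/4 --
  RT 29: heading 183 -> 154
  BK 17: (35.635,5.767) -> (50.915,-1.685) [heading=154, draw]
]
LT 180: heading 154 -> 334
LT 309: heading 334 -> 283
FD 10: (50.915,-1.685) -> (53.164,-11.429) [heading=283, draw]
Final: pos=(53.164,-11.429), heading=283, 7 segment(s) drawn

Segment endpoints: x in {-4, -4, -4, 4.242, 18.659, 35.635, 50.915, 53.164}, y in {-19, -15, -11.429, -4.131, -1.685, 4.877, 5, 5.767}
xmin=-4, ymin=-19, xmax=53.164, ymax=5.767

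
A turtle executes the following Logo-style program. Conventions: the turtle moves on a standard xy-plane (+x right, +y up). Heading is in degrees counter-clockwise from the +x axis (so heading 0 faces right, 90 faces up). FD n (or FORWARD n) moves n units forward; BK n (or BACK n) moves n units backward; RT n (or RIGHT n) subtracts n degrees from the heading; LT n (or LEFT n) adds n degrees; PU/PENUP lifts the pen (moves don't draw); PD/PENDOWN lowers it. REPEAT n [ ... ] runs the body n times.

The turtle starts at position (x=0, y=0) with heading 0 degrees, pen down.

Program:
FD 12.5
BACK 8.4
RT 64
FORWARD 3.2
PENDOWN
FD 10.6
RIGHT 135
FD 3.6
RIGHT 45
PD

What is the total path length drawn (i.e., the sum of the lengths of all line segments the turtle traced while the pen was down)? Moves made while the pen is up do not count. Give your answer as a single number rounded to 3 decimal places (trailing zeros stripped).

Answer: 38.3

Derivation:
Executing turtle program step by step:
Start: pos=(0,0), heading=0, pen down
FD 12.5: (0,0) -> (12.5,0) [heading=0, draw]
BK 8.4: (12.5,0) -> (4.1,0) [heading=0, draw]
RT 64: heading 0 -> 296
FD 3.2: (4.1,0) -> (5.503,-2.876) [heading=296, draw]
PD: pen down
FD 10.6: (5.503,-2.876) -> (10.15,-12.403) [heading=296, draw]
RT 135: heading 296 -> 161
FD 3.6: (10.15,-12.403) -> (6.746,-11.231) [heading=161, draw]
RT 45: heading 161 -> 116
PD: pen down
Final: pos=(6.746,-11.231), heading=116, 5 segment(s) drawn

Segment lengths:
  seg 1: (0,0) -> (12.5,0), length = 12.5
  seg 2: (12.5,0) -> (4.1,0), length = 8.4
  seg 3: (4.1,0) -> (5.503,-2.876), length = 3.2
  seg 4: (5.503,-2.876) -> (10.15,-12.403), length = 10.6
  seg 5: (10.15,-12.403) -> (6.746,-11.231), length = 3.6
Total = 38.3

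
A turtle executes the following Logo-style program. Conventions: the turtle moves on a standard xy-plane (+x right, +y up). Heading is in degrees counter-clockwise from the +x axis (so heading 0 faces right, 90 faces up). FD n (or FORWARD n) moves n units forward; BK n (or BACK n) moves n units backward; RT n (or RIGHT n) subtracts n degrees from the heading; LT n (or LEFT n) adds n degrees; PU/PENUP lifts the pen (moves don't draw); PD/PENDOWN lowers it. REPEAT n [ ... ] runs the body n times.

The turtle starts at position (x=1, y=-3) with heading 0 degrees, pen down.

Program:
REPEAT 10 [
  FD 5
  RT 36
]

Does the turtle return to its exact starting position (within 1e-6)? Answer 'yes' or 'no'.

Executing turtle program step by step:
Start: pos=(1,-3), heading=0, pen down
REPEAT 10 [
  -- iteration 1/10 --
  FD 5: (1,-3) -> (6,-3) [heading=0, draw]
  RT 36: heading 0 -> 324
  -- iteration 2/10 --
  FD 5: (6,-3) -> (10.045,-5.939) [heading=324, draw]
  RT 36: heading 324 -> 288
  -- iteration 3/10 --
  FD 5: (10.045,-5.939) -> (11.59,-10.694) [heading=288, draw]
  RT 36: heading 288 -> 252
  -- iteration 4/10 --
  FD 5: (11.59,-10.694) -> (10.045,-15.449) [heading=252, draw]
  RT 36: heading 252 -> 216
  -- iteration 5/10 --
  FD 5: (10.045,-15.449) -> (6,-18.388) [heading=216, draw]
  RT 36: heading 216 -> 180
  -- iteration 6/10 --
  FD 5: (6,-18.388) -> (1,-18.388) [heading=180, draw]
  RT 36: heading 180 -> 144
  -- iteration 7/10 --
  FD 5: (1,-18.388) -> (-3.045,-15.449) [heading=144, draw]
  RT 36: heading 144 -> 108
  -- iteration 8/10 --
  FD 5: (-3.045,-15.449) -> (-4.59,-10.694) [heading=108, draw]
  RT 36: heading 108 -> 72
  -- iteration 9/10 --
  FD 5: (-4.59,-10.694) -> (-3.045,-5.939) [heading=72, draw]
  RT 36: heading 72 -> 36
  -- iteration 10/10 --
  FD 5: (-3.045,-5.939) -> (1,-3) [heading=36, draw]
  RT 36: heading 36 -> 0
]
Final: pos=(1,-3), heading=0, 10 segment(s) drawn

Start position: (1, -3)
Final position: (1, -3)
Distance = 0; < 1e-6 -> CLOSED

Answer: yes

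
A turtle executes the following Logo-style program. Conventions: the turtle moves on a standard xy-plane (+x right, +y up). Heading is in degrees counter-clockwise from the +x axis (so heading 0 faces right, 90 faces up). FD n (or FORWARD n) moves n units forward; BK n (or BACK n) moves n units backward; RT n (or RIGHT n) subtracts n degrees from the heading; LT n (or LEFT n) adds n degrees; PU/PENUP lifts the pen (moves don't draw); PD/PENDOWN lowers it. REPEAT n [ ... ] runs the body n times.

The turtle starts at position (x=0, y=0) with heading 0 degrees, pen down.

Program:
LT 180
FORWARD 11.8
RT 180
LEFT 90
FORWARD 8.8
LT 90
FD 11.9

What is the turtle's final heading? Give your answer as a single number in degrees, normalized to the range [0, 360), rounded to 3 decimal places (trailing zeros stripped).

Executing turtle program step by step:
Start: pos=(0,0), heading=0, pen down
LT 180: heading 0 -> 180
FD 11.8: (0,0) -> (-11.8,0) [heading=180, draw]
RT 180: heading 180 -> 0
LT 90: heading 0 -> 90
FD 8.8: (-11.8,0) -> (-11.8,8.8) [heading=90, draw]
LT 90: heading 90 -> 180
FD 11.9: (-11.8,8.8) -> (-23.7,8.8) [heading=180, draw]
Final: pos=(-23.7,8.8), heading=180, 3 segment(s) drawn

Answer: 180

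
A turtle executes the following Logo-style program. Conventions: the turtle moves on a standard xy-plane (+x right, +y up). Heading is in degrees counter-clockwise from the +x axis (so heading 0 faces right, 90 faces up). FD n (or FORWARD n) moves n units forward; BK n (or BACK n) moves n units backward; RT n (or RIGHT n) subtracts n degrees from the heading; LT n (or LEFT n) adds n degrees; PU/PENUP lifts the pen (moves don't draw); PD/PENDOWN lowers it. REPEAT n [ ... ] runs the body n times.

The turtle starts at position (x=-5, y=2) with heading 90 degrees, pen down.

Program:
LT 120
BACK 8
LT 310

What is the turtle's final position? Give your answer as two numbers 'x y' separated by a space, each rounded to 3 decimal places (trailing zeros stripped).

Answer: 1.928 6

Derivation:
Executing turtle program step by step:
Start: pos=(-5,2), heading=90, pen down
LT 120: heading 90 -> 210
BK 8: (-5,2) -> (1.928,6) [heading=210, draw]
LT 310: heading 210 -> 160
Final: pos=(1.928,6), heading=160, 1 segment(s) drawn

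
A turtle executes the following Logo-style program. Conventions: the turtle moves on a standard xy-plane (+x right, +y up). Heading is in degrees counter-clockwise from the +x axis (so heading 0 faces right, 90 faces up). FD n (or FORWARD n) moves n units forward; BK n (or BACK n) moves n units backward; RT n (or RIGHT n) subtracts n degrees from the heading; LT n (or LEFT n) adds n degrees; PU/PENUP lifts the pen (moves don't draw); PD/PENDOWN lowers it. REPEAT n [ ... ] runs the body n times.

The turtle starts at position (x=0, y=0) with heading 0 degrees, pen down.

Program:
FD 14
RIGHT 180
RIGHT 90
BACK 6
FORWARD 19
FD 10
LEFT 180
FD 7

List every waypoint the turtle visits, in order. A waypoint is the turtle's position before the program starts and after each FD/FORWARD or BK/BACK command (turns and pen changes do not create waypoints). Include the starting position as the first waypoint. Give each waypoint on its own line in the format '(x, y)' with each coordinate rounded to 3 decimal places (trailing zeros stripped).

Executing turtle program step by step:
Start: pos=(0,0), heading=0, pen down
FD 14: (0,0) -> (14,0) [heading=0, draw]
RT 180: heading 0 -> 180
RT 90: heading 180 -> 90
BK 6: (14,0) -> (14,-6) [heading=90, draw]
FD 19: (14,-6) -> (14,13) [heading=90, draw]
FD 10: (14,13) -> (14,23) [heading=90, draw]
LT 180: heading 90 -> 270
FD 7: (14,23) -> (14,16) [heading=270, draw]
Final: pos=(14,16), heading=270, 5 segment(s) drawn
Waypoints (6 total):
(0, 0)
(14, 0)
(14, -6)
(14, 13)
(14, 23)
(14, 16)

Answer: (0, 0)
(14, 0)
(14, -6)
(14, 13)
(14, 23)
(14, 16)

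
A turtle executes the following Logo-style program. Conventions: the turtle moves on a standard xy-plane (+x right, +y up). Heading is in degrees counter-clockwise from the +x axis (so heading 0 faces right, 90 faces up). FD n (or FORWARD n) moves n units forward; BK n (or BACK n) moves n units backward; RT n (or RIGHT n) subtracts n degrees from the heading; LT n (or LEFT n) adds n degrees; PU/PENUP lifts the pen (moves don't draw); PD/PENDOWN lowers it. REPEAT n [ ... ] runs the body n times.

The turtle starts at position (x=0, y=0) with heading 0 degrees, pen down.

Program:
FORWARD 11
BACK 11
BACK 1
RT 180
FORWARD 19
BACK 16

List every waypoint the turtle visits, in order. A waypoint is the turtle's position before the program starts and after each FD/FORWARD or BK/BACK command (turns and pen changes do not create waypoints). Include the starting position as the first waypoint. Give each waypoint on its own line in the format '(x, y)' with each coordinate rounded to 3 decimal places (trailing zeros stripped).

Answer: (0, 0)
(11, 0)
(0, 0)
(-1, 0)
(-20, 0)
(-4, 0)

Derivation:
Executing turtle program step by step:
Start: pos=(0,0), heading=0, pen down
FD 11: (0,0) -> (11,0) [heading=0, draw]
BK 11: (11,0) -> (0,0) [heading=0, draw]
BK 1: (0,0) -> (-1,0) [heading=0, draw]
RT 180: heading 0 -> 180
FD 19: (-1,0) -> (-20,0) [heading=180, draw]
BK 16: (-20,0) -> (-4,0) [heading=180, draw]
Final: pos=(-4,0), heading=180, 5 segment(s) drawn
Waypoints (6 total):
(0, 0)
(11, 0)
(0, 0)
(-1, 0)
(-20, 0)
(-4, 0)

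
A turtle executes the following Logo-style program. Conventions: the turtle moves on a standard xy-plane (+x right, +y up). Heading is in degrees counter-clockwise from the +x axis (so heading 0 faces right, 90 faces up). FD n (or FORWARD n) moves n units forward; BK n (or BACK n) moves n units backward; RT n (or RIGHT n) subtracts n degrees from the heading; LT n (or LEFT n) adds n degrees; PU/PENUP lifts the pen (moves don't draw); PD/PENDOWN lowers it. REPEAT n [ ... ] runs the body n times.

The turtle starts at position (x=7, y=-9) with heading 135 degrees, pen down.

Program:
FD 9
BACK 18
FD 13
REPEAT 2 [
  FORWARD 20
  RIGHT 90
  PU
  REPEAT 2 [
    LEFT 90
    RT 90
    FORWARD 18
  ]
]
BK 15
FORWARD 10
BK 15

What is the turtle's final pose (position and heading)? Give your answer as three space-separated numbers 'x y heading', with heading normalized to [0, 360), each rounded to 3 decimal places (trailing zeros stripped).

Executing turtle program step by step:
Start: pos=(7,-9), heading=135, pen down
FD 9: (7,-9) -> (0.636,-2.636) [heading=135, draw]
BK 18: (0.636,-2.636) -> (13.364,-15.364) [heading=135, draw]
FD 13: (13.364,-15.364) -> (4.172,-6.172) [heading=135, draw]
REPEAT 2 [
  -- iteration 1/2 --
  FD 20: (4.172,-6.172) -> (-9.971,7.971) [heading=135, draw]
  RT 90: heading 135 -> 45
  PU: pen up
  REPEAT 2 [
    -- iteration 1/2 --
    LT 90: heading 45 -> 135
    RT 90: heading 135 -> 45
    FD 18: (-9.971,7.971) -> (2.757,20.698) [heading=45, move]
    -- iteration 2/2 --
    LT 90: heading 45 -> 135
    RT 90: heading 135 -> 45
    FD 18: (2.757,20.698) -> (15.485,33.426) [heading=45, move]
  ]
  -- iteration 2/2 --
  FD 20: (15.485,33.426) -> (29.627,47.569) [heading=45, move]
  RT 90: heading 45 -> 315
  PU: pen up
  REPEAT 2 [
    -- iteration 1/2 --
    LT 90: heading 315 -> 45
    RT 90: heading 45 -> 315
    FD 18: (29.627,47.569) -> (42.355,34.841) [heading=315, move]
    -- iteration 2/2 --
    LT 90: heading 315 -> 45
    RT 90: heading 45 -> 315
    FD 18: (42.355,34.841) -> (55.083,22.113) [heading=315, move]
  ]
]
BK 15: (55.083,22.113) -> (44.477,32.719) [heading=315, move]
FD 10: (44.477,32.719) -> (51.548,25.648) [heading=315, move]
BK 15: (51.548,25.648) -> (40.941,36.255) [heading=315, move]
Final: pos=(40.941,36.255), heading=315, 4 segment(s) drawn

Answer: 40.941 36.255 315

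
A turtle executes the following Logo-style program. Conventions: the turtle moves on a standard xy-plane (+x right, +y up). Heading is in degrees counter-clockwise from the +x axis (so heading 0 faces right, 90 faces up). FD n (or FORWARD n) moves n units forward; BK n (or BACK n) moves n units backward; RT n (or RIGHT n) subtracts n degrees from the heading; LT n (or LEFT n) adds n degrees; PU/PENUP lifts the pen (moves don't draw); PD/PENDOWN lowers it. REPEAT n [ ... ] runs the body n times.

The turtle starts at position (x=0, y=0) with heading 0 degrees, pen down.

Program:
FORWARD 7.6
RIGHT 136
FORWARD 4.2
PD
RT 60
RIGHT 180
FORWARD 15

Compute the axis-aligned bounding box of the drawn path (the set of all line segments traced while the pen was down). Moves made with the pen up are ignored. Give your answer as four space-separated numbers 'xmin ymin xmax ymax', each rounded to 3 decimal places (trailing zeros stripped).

Executing turtle program step by step:
Start: pos=(0,0), heading=0, pen down
FD 7.6: (0,0) -> (7.6,0) [heading=0, draw]
RT 136: heading 0 -> 224
FD 4.2: (7.6,0) -> (4.579,-2.918) [heading=224, draw]
PD: pen down
RT 60: heading 224 -> 164
RT 180: heading 164 -> 344
FD 15: (4.579,-2.918) -> (18.998,-7.052) [heading=344, draw]
Final: pos=(18.998,-7.052), heading=344, 3 segment(s) drawn

Segment endpoints: x in {0, 4.579, 7.6, 18.998}, y in {-7.052, -2.918, 0}
xmin=0, ymin=-7.052, xmax=18.998, ymax=0

Answer: 0 -7.052 18.998 0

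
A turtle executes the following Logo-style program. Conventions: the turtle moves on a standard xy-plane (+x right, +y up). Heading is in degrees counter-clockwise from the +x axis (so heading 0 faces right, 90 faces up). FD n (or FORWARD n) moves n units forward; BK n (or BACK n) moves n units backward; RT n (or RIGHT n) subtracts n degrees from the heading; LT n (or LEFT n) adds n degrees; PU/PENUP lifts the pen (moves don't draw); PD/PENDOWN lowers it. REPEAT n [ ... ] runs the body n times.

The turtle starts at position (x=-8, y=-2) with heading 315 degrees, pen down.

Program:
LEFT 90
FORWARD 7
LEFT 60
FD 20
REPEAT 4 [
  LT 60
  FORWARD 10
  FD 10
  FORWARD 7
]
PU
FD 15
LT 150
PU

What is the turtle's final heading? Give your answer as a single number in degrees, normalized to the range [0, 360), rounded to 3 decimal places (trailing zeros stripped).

Answer: 135

Derivation:
Executing turtle program step by step:
Start: pos=(-8,-2), heading=315, pen down
LT 90: heading 315 -> 45
FD 7: (-8,-2) -> (-3.05,2.95) [heading=45, draw]
LT 60: heading 45 -> 105
FD 20: (-3.05,2.95) -> (-8.227,22.268) [heading=105, draw]
REPEAT 4 [
  -- iteration 1/4 --
  LT 60: heading 105 -> 165
  FD 10: (-8.227,22.268) -> (-17.886,24.856) [heading=165, draw]
  FD 10: (-17.886,24.856) -> (-27.545,27.445) [heading=165, draw]
  FD 7: (-27.545,27.445) -> (-34.307,29.256) [heading=165, draw]
  -- iteration 2/4 --
  LT 60: heading 165 -> 225
  FD 10: (-34.307,29.256) -> (-41.378,22.185) [heading=225, draw]
  FD 10: (-41.378,22.185) -> (-48.449,15.114) [heading=225, draw]
  FD 7: (-48.449,15.114) -> (-53.399,10.164) [heading=225, draw]
  -- iteration 3/4 --
  LT 60: heading 225 -> 285
  FD 10: (-53.399,10.164) -> (-50.81,0.505) [heading=285, draw]
  FD 10: (-50.81,0.505) -> (-48.222,-9.154) [heading=285, draw]
  FD 7: (-48.222,-9.154) -> (-46.41,-15.916) [heading=285, draw]
  -- iteration 4/4 --
  LT 60: heading 285 -> 345
  FD 10: (-46.41,-15.916) -> (-36.751,-18.504) [heading=345, draw]
  FD 10: (-36.751,-18.504) -> (-27.092,-21.092) [heading=345, draw]
  FD 7: (-27.092,-21.092) -> (-20.33,-22.904) [heading=345, draw]
]
PU: pen up
FD 15: (-20.33,-22.904) -> (-5.842,-26.786) [heading=345, move]
LT 150: heading 345 -> 135
PU: pen up
Final: pos=(-5.842,-26.786), heading=135, 14 segment(s) drawn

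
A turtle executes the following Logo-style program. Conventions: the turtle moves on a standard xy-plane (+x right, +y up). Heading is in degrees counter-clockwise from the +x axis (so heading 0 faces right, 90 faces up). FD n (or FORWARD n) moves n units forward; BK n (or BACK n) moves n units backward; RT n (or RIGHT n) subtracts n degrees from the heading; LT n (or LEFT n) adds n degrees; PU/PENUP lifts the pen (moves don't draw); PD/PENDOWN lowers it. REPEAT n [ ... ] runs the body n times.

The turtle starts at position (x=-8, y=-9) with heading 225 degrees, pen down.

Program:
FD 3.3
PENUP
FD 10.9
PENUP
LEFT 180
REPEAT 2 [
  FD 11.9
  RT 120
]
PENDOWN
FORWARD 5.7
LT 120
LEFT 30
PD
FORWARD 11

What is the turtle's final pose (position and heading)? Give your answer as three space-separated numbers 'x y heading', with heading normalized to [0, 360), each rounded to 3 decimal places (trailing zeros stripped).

Executing turtle program step by step:
Start: pos=(-8,-9), heading=225, pen down
FD 3.3: (-8,-9) -> (-10.333,-11.333) [heading=225, draw]
PU: pen up
FD 10.9: (-10.333,-11.333) -> (-18.041,-19.041) [heading=225, move]
PU: pen up
LT 180: heading 225 -> 45
REPEAT 2 [
  -- iteration 1/2 --
  FD 11.9: (-18.041,-19.041) -> (-9.626,-10.626) [heading=45, move]
  RT 120: heading 45 -> 285
  -- iteration 2/2 --
  FD 11.9: (-9.626,-10.626) -> (-6.546,-22.121) [heading=285, move]
  RT 120: heading 285 -> 165
]
PD: pen down
FD 5.7: (-6.546,-22.121) -> (-12.052,-20.646) [heading=165, draw]
LT 120: heading 165 -> 285
LT 30: heading 285 -> 315
PD: pen down
FD 11: (-12.052,-20.646) -> (-4.274,-28.424) [heading=315, draw]
Final: pos=(-4.274,-28.424), heading=315, 3 segment(s) drawn

Answer: -4.274 -28.424 315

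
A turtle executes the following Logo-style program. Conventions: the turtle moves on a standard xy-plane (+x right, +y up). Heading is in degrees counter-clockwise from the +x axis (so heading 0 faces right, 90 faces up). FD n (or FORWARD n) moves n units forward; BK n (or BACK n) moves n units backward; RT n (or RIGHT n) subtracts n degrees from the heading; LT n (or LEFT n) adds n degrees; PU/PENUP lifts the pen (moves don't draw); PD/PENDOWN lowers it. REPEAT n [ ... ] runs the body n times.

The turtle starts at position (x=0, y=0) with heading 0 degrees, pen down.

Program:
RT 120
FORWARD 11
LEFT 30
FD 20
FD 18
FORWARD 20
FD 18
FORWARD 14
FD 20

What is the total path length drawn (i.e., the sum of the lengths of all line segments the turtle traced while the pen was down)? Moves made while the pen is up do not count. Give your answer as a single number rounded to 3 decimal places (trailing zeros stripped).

Answer: 121

Derivation:
Executing turtle program step by step:
Start: pos=(0,0), heading=0, pen down
RT 120: heading 0 -> 240
FD 11: (0,0) -> (-5.5,-9.526) [heading=240, draw]
LT 30: heading 240 -> 270
FD 20: (-5.5,-9.526) -> (-5.5,-29.526) [heading=270, draw]
FD 18: (-5.5,-29.526) -> (-5.5,-47.526) [heading=270, draw]
FD 20: (-5.5,-47.526) -> (-5.5,-67.526) [heading=270, draw]
FD 18: (-5.5,-67.526) -> (-5.5,-85.526) [heading=270, draw]
FD 14: (-5.5,-85.526) -> (-5.5,-99.526) [heading=270, draw]
FD 20: (-5.5,-99.526) -> (-5.5,-119.526) [heading=270, draw]
Final: pos=(-5.5,-119.526), heading=270, 7 segment(s) drawn

Segment lengths:
  seg 1: (0,0) -> (-5.5,-9.526), length = 11
  seg 2: (-5.5,-9.526) -> (-5.5,-29.526), length = 20
  seg 3: (-5.5,-29.526) -> (-5.5,-47.526), length = 18
  seg 4: (-5.5,-47.526) -> (-5.5,-67.526), length = 20
  seg 5: (-5.5,-67.526) -> (-5.5,-85.526), length = 18
  seg 6: (-5.5,-85.526) -> (-5.5,-99.526), length = 14
  seg 7: (-5.5,-99.526) -> (-5.5,-119.526), length = 20
Total = 121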